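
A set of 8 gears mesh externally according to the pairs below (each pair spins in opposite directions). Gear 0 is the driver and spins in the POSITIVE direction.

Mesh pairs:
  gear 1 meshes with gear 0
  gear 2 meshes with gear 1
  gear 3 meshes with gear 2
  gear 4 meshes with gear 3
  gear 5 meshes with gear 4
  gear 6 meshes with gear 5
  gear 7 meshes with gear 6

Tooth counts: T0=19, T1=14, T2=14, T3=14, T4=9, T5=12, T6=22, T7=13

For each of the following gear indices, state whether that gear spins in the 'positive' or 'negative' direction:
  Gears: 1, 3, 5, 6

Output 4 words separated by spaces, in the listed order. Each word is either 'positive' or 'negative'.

Answer: negative negative negative positive

Derivation:
Gear 0 (driver): positive (depth 0)
  gear 1: meshes with gear 0 -> depth 1 -> negative (opposite of gear 0)
  gear 2: meshes with gear 1 -> depth 2 -> positive (opposite of gear 1)
  gear 3: meshes with gear 2 -> depth 3 -> negative (opposite of gear 2)
  gear 4: meshes with gear 3 -> depth 4 -> positive (opposite of gear 3)
  gear 5: meshes with gear 4 -> depth 5 -> negative (opposite of gear 4)
  gear 6: meshes with gear 5 -> depth 6 -> positive (opposite of gear 5)
  gear 7: meshes with gear 6 -> depth 7 -> negative (opposite of gear 6)
Queried indices 1, 3, 5, 6 -> negative, negative, negative, positive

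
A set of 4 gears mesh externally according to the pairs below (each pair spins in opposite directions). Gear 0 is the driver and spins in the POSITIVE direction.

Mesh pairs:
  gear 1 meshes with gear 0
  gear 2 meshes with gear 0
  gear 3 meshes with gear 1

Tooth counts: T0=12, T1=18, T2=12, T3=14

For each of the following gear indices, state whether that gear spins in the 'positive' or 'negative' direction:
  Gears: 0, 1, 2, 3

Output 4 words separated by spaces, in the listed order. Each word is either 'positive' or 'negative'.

Answer: positive negative negative positive

Derivation:
Gear 0 (driver): positive (depth 0)
  gear 1: meshes with gear 0 -> depth 1 -> negative (opposite of gear 0)
  gear 2: meshes with gear 0 -> depth 1 -> negative (opposite of gear 0)
  gear 3: meshes with gear 1 -> depth 2 -> positive (opposite of gear 1)
Queried indices 0, 1, 2, 3 -> positive, negative, negative, positive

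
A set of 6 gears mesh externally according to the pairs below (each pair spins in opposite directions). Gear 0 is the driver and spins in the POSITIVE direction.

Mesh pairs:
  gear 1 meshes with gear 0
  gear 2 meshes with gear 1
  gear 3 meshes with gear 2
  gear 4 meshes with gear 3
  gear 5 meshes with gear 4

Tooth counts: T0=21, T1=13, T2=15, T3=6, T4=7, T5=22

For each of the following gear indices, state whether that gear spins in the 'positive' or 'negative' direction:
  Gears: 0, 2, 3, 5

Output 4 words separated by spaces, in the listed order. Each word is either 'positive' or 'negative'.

Gear 0 (driver): positive (depth 0)
  gear 1: meshes with gear 0 -> depth 1 -> negative (opposite of gear 0)
  gear 2: meshes with gear 1 -> depth 2 -> positive (opposite of gear 1)
  gear 3: meshes with gear 2 -> depth 3 -> negative (opposite of gear 2)
  gear 4: meshes with gear 3 -> depth 4 -> positive (opposite of gear 3)
  gear 5: meshes with gear 4 -> depth 5 -> negative (opposite of gear 4)
Queried indices 0, 2, 3, 5 -> positive, positive, negative, negative

Answer: positive positive negative negative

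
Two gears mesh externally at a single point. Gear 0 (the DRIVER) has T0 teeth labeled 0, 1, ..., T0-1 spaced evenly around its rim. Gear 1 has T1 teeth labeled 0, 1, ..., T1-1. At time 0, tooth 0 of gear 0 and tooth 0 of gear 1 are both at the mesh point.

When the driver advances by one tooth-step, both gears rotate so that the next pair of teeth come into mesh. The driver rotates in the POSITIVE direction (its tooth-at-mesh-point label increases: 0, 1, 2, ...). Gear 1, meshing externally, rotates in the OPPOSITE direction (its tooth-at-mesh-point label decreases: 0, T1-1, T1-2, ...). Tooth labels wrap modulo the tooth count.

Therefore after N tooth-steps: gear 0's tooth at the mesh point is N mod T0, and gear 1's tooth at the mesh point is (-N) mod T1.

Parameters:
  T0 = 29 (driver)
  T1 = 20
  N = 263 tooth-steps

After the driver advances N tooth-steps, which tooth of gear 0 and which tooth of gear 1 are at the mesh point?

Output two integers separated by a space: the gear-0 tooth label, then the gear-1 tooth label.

Answer: 2 17

Derivation:
Gear 0 (driver, T0=29): tooth at mesh = N mod T0
  263 = 9 * 29 + 2, so 263 mod 29 = 2
  gear 0 tooth = 2
Gear 1 (driven, T1=20): tooth at mesh = (-N) mod T1
  263 = 13 * 20 + 3, so 263 mod 20 = 3
  (-263) mod 20 = (-3) mod 20 = 20 - 3 = 17
Mesh after 263 steps: gear-0 tooth 2 meets gear-1 tooth 17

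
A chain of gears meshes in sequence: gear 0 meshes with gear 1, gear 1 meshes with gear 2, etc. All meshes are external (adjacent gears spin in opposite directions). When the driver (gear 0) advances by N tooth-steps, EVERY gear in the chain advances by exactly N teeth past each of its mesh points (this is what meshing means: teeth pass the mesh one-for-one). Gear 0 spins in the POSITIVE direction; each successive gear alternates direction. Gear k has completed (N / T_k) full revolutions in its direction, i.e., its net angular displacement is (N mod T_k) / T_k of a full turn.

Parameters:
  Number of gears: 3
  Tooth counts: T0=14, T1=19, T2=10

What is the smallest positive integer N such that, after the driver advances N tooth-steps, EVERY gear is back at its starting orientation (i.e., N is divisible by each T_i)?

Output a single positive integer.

Gear k returns to start when N is a multiple of T_k.
All gears at start simultaneously when N is a common multiple of [14, 19, 10]; the smallest such N is lcm(14, 19, 10).
Start: lcm = T0 = 14
Fold in T1=19: gcd(14, 19) = 1; lcm(14, 19) = 14 * 19 / 1 = 266 / 1 = 266
Fold in T2=10: gcd(266, 10) = 2; lcm(266, 10) = 266 * 10 / 2 = 2660 / 2 = 1330
Full cycle length = 1330

Answer: 1330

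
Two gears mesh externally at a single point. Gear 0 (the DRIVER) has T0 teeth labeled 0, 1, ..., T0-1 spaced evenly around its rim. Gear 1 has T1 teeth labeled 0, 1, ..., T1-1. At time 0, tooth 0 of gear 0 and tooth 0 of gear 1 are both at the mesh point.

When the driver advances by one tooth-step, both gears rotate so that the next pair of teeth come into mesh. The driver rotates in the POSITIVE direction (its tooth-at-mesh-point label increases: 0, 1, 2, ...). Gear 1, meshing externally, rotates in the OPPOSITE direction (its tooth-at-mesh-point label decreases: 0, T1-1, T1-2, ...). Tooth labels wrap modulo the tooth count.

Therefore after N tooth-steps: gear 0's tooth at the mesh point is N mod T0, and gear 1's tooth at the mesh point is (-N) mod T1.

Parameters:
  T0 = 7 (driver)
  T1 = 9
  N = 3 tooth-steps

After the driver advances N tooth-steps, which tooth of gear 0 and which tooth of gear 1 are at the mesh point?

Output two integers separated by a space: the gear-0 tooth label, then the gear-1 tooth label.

Gear 0 (driver, T0=7): tooth at mesh = N mod T0
  3 = 0 * 7 + 3, so 3 mod 7 = 3
  gear 0 tooth = 3
Gear 1 (driven, T1=9): tooth at mesh = (-N) mod T1
  3 = 0 * 9 + 3, so 3 mod 9 = 3
  (-3) mod 9 = (-3) mod 9 = 9 - 3 = 6
Mesh after 3 steps: gear-0 tooth 3 meets gear-1 tooth 6

Answer: 3 6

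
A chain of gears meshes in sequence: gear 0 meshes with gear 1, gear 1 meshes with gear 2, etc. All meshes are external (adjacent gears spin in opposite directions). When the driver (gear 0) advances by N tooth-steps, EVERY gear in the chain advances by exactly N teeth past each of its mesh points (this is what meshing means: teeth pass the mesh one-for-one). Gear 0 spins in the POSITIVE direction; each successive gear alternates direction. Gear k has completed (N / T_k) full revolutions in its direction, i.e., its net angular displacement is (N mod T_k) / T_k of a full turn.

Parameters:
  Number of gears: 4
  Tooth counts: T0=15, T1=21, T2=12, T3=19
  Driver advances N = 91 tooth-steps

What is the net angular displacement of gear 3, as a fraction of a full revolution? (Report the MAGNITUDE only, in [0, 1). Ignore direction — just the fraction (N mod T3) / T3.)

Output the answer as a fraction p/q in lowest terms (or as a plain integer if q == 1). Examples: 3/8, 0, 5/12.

Answer: 15/19

Derivation:
Chain of 4 gears, tooth counts: [15, 21, 12, 19]
  gear 0: T0=15, direction=positive, advance = 91 mod 15 = 1 teeth = 1/15 turn
  gear 1: T1=21, direction=negative, advance = 91 mod 21 = 7 teeth = 7/21 turn
  gear 2: T2=12, direction=positive, advance = 91 mod 12 = 7 teeth = 7/12 turn
  gear 3: T3=19, direction=negative, advance = 91 mod 19 = 15 teeth = 15/19 turn
Gear 3: 91 mod 19 = 15
Fraction = 15 / 19 = 15/19 (gcd(15,19)=1) = 15/19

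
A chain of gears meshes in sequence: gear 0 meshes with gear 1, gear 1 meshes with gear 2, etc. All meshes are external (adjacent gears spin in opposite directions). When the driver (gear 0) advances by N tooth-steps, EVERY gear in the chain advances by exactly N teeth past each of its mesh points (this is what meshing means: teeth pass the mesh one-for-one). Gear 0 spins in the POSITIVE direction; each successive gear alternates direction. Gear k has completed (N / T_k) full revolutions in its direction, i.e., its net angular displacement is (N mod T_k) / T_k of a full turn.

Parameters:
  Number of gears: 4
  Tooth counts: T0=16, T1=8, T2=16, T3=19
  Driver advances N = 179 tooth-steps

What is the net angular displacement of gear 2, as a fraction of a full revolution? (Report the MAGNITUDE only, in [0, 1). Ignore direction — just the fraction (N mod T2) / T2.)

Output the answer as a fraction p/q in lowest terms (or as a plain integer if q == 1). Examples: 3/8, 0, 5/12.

Answer: 3/16

Derivation:
Chain of 4 gears, tooth counts: [16, 8, 16, 19]
  gear 0: T0=16, direction=positive, advance = 179 mod 16 = 3 teeth = 3/16 turn
  gear 1: T1=8, direction=negative, advance = 179 mod 8 = 3 teeth = 3/8 turn
  gear 2: T2=16, direction=positive, advance = 179 mod 16 = 3 teeth = 3/16 turn
  gear 3: T3=19, direction=negative, advance = 179 mod 19 = 8 teeth = 8/19 turn
Gear 2: 179 mod 16 = 3
Fraction = 3 / 16 = 3/16 (gcd(3,16)=1) = 3/16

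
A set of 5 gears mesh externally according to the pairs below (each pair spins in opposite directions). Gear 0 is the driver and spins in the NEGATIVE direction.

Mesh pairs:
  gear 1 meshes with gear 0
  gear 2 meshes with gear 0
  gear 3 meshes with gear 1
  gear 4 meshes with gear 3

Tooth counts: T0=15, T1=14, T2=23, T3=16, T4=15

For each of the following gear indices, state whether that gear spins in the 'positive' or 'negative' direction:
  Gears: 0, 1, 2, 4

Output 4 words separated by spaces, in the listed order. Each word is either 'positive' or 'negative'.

Gear 0 (driver): negative (depth 0)
  gear 1: meshes with gear 0 -> depth 1 -> positive (opposite of gear 0)
  gear 2: meshes with gear 0 -> depth 1 -> positive (opposite of gear 0)
  gear 3: meshes with gear 1 -> depth 2 -> negative (opposite of gear 1)
  gear 4: meshes with gear 3 -> depth 3 -> positive (opposite of gear 3)
Queried indices 0, 1, 2, 4 -> negative, positive, positive, positive

Answer: negative positive positive positive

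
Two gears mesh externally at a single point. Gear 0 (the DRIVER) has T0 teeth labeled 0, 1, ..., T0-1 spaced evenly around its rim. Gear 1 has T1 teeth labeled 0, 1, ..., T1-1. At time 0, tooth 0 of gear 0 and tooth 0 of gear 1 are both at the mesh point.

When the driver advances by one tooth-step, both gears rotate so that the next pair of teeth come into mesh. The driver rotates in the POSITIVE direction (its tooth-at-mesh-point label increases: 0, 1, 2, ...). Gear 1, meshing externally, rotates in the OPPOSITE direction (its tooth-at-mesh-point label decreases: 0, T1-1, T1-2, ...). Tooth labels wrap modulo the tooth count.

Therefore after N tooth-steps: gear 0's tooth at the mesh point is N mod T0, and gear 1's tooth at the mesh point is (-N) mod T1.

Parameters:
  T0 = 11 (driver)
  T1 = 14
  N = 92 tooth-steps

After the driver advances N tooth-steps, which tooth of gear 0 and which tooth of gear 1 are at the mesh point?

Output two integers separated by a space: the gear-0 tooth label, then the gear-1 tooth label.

Answer: 4 6

Derivation:
Gear 0 (driver, T0=11): tooth at mesh = N mod T0
  92 = 8 * 11 + 4, so 92 mod 11 = 4
  gear 0 tooth = 4
Gear 1 (driven, T1=14): tooth at mesh = (-N) mod T1
  92 = 6 * 14 + 8, so 92 mod 14 = 8
  (-92) mod 14 = (-8) mod 14 = 14 - 8 = 6
Mesh after 92 steps: gear-0 tooth 4 meets gear-1 tooth 6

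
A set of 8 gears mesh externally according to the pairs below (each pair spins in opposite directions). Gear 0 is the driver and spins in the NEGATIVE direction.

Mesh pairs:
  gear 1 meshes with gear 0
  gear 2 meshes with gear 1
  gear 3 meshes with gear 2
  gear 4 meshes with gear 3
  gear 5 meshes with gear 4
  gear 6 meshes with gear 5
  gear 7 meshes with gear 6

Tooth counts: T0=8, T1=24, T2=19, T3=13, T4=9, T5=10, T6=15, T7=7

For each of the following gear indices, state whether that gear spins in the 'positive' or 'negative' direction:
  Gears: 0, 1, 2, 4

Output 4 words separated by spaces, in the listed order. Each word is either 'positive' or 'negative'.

Gear 0 (driver): negative (depth 0)
  gear 1: meshes with gear 0 -> depth 1 -> positive (opposite of gear 0)
  gear 2: meshes with gear 1 -> depth 2 -> negative (opposite of gear 1)
  gear 3: meshes with gear 2 -> depth 3 -> positive (opposite of gear 2)
  gear 4: meshes with gear 3 -> depth 4 -> negative (opposite of gear 3)
  gear 5: meshes with gear 4 -> depth 5 -> positive (opposite of gear 4)
  gear 6: meshes with gear 5 -> depth 6 -> negative (opposite of gear 5)
  gear 7: meshes with gear 6 -> depth 7 -> positive (opposite of gear 6)
Queried indices 0, 1, 2, 4 -> negative, positive, negative, negative

Answer: negative positive negative negative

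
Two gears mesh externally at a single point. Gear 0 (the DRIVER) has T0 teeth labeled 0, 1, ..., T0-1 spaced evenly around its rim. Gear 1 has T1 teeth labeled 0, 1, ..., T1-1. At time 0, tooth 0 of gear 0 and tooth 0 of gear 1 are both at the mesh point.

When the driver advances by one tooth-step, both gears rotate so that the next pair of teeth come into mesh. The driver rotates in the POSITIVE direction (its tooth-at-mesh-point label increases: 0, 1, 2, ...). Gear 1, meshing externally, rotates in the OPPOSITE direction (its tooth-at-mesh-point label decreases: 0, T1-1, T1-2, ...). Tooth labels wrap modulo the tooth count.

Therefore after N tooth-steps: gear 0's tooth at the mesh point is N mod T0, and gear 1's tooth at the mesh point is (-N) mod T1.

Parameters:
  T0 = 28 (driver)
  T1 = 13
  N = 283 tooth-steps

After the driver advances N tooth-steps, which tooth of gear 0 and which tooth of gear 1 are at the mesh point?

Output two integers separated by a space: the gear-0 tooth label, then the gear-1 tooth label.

Answer: 3 3

Derivation:
Gear 0 (driver, T0=28): tooth at mesh = N mod T0
  283 = 10 * 28 + 3, so 283 mod 28 = 3
  gear 0 tooth = 3
Gear 1 (driven, T1=13): tooth at mesh = (-N) mod T1
  283 = 21 * 13 + 10, so 283 mod 13 = 10
  (-283) mod 13 = (-10) mod 13 = 13 - 10 = 3
Mesh after 283 steps: gear-0 tooth 3 meets gear-1 tooth 3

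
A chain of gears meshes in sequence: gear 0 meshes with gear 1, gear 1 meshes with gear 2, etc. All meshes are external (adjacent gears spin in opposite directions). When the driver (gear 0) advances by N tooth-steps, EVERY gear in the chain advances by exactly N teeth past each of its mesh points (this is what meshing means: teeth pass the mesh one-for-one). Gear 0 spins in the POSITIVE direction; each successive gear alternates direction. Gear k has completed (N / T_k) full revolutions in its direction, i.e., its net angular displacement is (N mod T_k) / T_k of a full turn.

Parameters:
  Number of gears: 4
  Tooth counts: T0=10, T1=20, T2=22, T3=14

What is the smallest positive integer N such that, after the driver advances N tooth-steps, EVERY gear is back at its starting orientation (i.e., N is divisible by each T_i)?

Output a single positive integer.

Gear k returns to start when N is a multiple of T_k.
All gears at start simultaneously when N is a common multiple of [10, 20, 22, 14]; the smallest such N is lcm(10, 20, 22, 14).
Start: lcm = T0 = 10
Fold in T1=20: gcd(10, 20) = 10; lcm(10, 20) = 10 * 20 / 10 = 200 / 10 = 20
Fold in T2=22: gcd(20, 22) = 2; lcm(20, 22) = 20 * 22 / 2 = 440 / 2 = 220
Fold in T3=14: gcd(220, 14) = 2; lcm(220, 14) = 220 * 14 / 2 = 3080 / 2 = 1540
Full cycle length = 1540

Answer: 1540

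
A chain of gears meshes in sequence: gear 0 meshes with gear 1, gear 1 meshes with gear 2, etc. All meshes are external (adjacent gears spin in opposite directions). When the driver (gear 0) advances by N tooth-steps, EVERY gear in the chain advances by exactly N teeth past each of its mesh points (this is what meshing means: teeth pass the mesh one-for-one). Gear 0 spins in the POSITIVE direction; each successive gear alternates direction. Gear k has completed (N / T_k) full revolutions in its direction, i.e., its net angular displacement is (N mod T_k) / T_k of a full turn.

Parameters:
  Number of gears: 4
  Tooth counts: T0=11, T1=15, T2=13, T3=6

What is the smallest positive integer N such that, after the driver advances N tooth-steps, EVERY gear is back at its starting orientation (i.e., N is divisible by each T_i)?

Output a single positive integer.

Gear k returns to start when N is a multiple of T_k.
All gears at start simultaneously when N is a common multiple of [11, 15, 13, 6]; the smallest such N is lcm(11, 15, 13, 6).
Start: lcm = T0 = 11
Fold in T1=15: gcd(11, 15) = 1; lcm(11, 15) = 11 * 15 / 1 = 165 / 1 = 165
Fold in T2=13: gcd(165, 13) = 1; lcm(165, 13) = 165 * 13 / 1 = 2145 / 1 = 2145
Fold in T3=6: gcd(2145, 6) = 3; lcm(2145, 6) = 2145 * 6 / 3 = 12870 / 3 = 4290
Full cycle length = 4290

Answer: 4290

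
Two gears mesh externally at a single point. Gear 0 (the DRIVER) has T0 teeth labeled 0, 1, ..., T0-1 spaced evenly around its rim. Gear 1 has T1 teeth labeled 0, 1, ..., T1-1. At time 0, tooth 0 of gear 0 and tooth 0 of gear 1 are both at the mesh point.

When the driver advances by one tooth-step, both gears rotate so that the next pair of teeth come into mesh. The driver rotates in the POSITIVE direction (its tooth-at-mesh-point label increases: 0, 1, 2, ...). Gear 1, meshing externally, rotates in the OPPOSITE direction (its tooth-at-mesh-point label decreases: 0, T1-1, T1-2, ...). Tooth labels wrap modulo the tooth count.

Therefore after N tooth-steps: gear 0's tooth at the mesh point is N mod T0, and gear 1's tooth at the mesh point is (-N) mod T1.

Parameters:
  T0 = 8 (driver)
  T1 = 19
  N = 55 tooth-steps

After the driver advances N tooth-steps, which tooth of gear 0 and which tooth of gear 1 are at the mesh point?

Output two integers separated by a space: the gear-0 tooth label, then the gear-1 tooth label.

Gear 0 (driver, T0=8): tooth at mesh = N mod T0
  55 = 6 * 8 + 7, so 55 mod 8 = 7
  gear 0 tooth = 7
Gear 1 (driven, T1=19): tooth at mesh = (-N) mod T1
  55 = 2 * 19 + 17, so 55 mod 19 = 17
  (-55) mod 19 = (-17) mod 19 = 19 - 17 = 2
Mesh after 55 steps: gear-0 tooth 7 meets gear-1 tooth 2

Answer: 7 2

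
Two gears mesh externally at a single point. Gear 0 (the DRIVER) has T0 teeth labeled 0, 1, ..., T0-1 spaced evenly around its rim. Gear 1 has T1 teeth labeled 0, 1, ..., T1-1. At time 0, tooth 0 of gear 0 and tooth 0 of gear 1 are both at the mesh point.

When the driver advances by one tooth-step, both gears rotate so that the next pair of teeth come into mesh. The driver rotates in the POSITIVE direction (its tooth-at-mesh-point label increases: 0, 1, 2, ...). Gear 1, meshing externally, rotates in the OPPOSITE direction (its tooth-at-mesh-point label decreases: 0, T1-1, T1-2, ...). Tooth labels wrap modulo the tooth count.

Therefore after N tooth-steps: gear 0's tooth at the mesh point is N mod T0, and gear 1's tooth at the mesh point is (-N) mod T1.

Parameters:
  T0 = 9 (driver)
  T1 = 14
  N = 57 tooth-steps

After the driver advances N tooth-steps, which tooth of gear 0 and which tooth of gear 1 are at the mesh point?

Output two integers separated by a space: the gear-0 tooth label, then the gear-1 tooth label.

Gear 0 (driver, T0=9): tooth at mesh = N mod T0
  57 = 6 * 9 + 3, so 57 mod 9 = 3
  gear 0 tooth = 3
Gear 1 (driven, T1=14): tooth at mesh = (-N) mod T1
  57 = 4 * 14 + 1, so 57 mod 14 = 1
  (-57) mod 14 = (-1) mod 14 = 14 - 1 = 13
Mesh after 57 steps: gear-0 tooth 3 meets gear-1 tooth 13

Answer: 3 13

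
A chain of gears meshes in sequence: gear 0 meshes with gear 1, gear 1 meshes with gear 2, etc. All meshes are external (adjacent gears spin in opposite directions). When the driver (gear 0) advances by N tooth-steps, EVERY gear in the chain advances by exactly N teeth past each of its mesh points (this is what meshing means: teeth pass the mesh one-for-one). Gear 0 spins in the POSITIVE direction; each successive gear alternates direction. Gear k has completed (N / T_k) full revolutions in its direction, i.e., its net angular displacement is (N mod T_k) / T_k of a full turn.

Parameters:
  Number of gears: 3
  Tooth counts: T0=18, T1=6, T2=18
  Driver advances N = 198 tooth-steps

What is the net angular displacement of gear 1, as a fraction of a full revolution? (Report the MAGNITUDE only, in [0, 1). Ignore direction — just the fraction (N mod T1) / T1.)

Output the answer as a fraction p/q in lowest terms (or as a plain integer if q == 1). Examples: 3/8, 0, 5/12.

Answer: 0

Derivation:
Chain of 3 gears, tooth counts: [18, 6, 18]
  gear 0: T0=18, direction=positive, advance = 198 mod 18 = 0 teeth = 0/18 turn
  gear 1: T1=6, direction=negative, advance = 198 mod 6 = 0 teeth = 0/6 turn
  gear 2: T2=18, direction=positive, advance = 198 mod 18 = 0 teeth = 0/18 turn
Gear 1: 198 mod 6 = 0
Fraction = 0 / 6 = 0/1 (gcd(0,6)=6) = 0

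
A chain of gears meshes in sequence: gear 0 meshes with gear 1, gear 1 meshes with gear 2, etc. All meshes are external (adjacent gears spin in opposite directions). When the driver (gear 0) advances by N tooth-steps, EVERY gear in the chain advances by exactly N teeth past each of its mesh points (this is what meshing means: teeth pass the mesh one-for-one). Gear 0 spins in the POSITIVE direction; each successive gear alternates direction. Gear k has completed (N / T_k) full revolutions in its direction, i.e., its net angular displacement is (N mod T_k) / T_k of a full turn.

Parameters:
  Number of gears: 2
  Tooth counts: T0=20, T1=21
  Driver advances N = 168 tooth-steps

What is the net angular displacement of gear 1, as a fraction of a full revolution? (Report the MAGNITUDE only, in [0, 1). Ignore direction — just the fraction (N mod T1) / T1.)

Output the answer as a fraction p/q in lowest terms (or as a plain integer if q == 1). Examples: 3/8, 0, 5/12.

Answer: 0

Derivation:
Chain of 2 gears, tooth counts: [20, 21]
  gear 0: T0=20, direction=positive, advance = 168 mod 20 = 8 teeth = 8/20 turn
  gear 1: T1=21, direction=negative, advance = 168 mod 21 = 0 teeth = 0/21 turn
Gear 1: 168 mod 21 = 0
Fraction = 0 / 21 = 0/1 (gcd(0,21)=21) = 0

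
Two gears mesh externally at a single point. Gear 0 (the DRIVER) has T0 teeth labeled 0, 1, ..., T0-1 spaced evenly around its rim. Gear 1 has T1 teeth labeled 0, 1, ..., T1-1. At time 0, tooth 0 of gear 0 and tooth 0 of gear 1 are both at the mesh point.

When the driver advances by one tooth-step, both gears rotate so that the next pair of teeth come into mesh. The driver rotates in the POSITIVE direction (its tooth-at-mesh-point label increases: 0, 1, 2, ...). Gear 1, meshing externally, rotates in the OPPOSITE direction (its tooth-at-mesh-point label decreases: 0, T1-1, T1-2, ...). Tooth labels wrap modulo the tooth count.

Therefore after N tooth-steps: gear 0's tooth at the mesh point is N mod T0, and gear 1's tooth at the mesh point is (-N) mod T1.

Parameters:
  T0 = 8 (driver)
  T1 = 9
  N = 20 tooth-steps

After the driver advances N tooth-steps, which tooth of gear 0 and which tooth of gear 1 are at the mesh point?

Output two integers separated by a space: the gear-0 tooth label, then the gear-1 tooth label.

Answer: 4 7

Derivation:
Gear 0 (driver, T0=8): tooth at mesh = N mod T0
  20 = 2 * 8 + 4, so 20 mod 8 = 4
  gear 0 tooth = 4
Gear 1 (driven, T1=9): tooth at mesh = (-N) mod T1
  20 = 2 * 9 + 2, so 20 mod 9 = 2
  (-20) mod 9 = (-2) mod 9 = 9 - 2 = 7
Mesh after 20 steps: gear-0 tooth 4 meets gear-1 tooth 7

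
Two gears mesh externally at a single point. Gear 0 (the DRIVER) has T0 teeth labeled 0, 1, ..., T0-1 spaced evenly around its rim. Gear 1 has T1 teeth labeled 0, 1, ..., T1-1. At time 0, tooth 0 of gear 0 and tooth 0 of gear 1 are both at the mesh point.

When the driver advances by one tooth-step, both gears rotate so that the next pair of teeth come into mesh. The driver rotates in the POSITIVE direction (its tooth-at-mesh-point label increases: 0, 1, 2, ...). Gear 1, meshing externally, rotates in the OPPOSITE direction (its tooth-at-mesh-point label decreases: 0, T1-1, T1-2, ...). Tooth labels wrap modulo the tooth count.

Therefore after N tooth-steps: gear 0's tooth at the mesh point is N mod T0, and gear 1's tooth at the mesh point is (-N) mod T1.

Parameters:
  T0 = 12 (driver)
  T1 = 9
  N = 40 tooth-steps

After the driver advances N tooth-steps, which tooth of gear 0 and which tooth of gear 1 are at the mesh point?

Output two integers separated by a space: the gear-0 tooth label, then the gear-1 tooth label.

Gear 0 (driver, T0=12): tooth at mesh = N mod T0
  40 = 3 * 12 + 4, so 40 mod 12 = 4
  gear 0 tooth = 4
Gear 1 (driven, T1=9): tooth at mesh = (-N) mod T1
  40 = 4 * 9 + 4, so 40 mod 9 = 4
  (-40) mod 9 = (-4) mod 9 = 9 - 4 = 5
Mesh after 40 steps: gear-0 tooth 4 meets gear-1 tooth 5

Answer: 4 5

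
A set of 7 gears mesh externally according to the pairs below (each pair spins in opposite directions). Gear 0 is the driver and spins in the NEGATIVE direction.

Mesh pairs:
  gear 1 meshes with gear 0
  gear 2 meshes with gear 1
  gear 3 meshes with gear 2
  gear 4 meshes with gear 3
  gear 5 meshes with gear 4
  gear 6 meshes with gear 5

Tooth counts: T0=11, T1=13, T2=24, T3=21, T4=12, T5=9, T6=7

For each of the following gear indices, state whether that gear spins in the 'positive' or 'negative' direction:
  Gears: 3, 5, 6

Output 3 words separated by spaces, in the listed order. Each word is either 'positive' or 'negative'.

Answer: positive positive negative

Derivation:
Gear 0 (driver): negative (depth 0)
  gear 1: meshes with gear 0 -> depth 1 -> positive (opposite of gear 0)
  gear 2: meshes with gear 1 -> depth 2 -> negative (opposite of gear 1)
  gear 3: meshes with gear 2 -> depth 3 -> positive (opposite of gear 2)
  gear 4: meshes with gear 3 -> depth 4 -> negative (opposite of gear 3)
  gear 5: meshes with gear 4 -> depth 5 -> positive (opposite of gear 4)
  gear 6: meshes with gear 5 -> depth 6 -> negative (opposite of gear 5)
Queried indices 3, 5, 6 -> positive, positive, negative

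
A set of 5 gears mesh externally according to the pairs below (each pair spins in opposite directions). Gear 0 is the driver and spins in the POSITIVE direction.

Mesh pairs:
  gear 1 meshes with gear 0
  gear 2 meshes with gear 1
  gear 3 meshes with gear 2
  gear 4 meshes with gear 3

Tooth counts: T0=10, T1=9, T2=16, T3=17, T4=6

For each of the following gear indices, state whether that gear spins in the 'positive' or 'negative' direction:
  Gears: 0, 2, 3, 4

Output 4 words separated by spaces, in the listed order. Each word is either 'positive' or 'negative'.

Gear 0 (driver): positive (depth 0)
  gear 1: meshes with gear 0 -> depth 1 -> negative (opposite of gear 0)
  gear 2: meshes with gear 1 -> depth 2 -> positive (opposite of gear 1)
  gear 3: meshes with gear 2 -> depth 3 -> negative (opposite of gear 2)
  gear 4: meshes with gear 3 -> depth 4 -> positive (opposite of gear 3)
Queried indices 0, 2, 3, 4 -> positive, positive, negative, positive

Answer: positive positive negative positive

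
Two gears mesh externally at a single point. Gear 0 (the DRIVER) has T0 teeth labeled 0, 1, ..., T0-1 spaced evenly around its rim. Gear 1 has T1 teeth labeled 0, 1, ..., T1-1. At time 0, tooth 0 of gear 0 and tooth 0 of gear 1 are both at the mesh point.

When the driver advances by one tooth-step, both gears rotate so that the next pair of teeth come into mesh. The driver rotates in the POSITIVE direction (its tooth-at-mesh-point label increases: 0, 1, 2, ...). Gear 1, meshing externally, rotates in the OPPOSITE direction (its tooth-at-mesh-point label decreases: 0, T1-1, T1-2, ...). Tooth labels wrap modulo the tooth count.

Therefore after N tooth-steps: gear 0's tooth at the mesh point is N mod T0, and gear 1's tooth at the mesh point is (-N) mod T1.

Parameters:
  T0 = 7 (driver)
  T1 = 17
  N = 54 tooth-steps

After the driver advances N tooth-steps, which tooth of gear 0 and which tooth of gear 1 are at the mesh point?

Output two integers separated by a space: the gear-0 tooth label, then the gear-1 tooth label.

Gear 0 (driver, T0=7): tooth at mesh = N mod T0
  54 = 7 * 7 + 5, so 54 mod 7 = 5
  gear 0 tooth = 5
Gear 1 (driven, T1=17): tooth at mesh = (-N) mod T1
  54 = 3 * 17 + 3, so 54 mod 17 = 3
  (-54) mod 17 = (-3) mod 17 = 17 - 3 = 14
Mesh after 54 steps: gear-0 tooth 5 meets gear-1 tooth 14

Answer: 5 14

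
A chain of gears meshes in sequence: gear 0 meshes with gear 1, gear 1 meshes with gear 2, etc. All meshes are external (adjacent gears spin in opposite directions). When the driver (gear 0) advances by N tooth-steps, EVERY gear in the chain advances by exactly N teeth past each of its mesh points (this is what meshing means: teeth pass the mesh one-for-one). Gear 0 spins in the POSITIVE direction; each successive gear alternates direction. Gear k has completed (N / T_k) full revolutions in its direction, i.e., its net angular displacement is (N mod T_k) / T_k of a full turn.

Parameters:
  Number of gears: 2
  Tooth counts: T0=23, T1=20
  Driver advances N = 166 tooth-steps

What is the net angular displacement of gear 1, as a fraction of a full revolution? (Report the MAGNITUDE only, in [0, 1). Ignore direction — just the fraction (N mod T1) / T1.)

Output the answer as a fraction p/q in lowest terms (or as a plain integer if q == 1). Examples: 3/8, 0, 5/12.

Answer: 3/10

Derivation:
Chain of 2 gears, tooth counts: [23, 20]
  gear 0: T0=23, direction=positive, advance = 166 mod 23 = 5 teeth = 5/23 turn
  gear 1: T1=20, direction=negative, advance = 166 mod 20 = 6 teeth = 6/20 turn
Gear 1: 166 mod 20 = 6
Fraction = 6 / 20 = 3/10 (gcd(6,20)=2) = 3/10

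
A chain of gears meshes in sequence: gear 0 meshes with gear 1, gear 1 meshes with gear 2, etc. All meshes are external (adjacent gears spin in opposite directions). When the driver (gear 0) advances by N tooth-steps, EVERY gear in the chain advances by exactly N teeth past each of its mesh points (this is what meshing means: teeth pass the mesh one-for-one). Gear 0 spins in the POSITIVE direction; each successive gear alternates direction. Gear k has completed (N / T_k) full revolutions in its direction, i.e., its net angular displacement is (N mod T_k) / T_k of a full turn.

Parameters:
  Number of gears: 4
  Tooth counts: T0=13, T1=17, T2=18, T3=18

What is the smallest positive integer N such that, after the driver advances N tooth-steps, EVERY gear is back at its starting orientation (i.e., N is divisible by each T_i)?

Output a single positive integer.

Answer: 3978

Derivation:
Gear k returns to start when N is a multiple of T_k.
All gears at start simultaneously when N is a common multiple of [13, 17, 18, 18]; the smallest such N is lcm(13, 17, 18, 18).
Start: lcm = T0 = 13
Fold in T1=17: gcd(13, 17) = 1; lcm(13, 17) = 13 * 17 / 1 = 221 / 1 = 221
Fold in T2=18: gcd(221, 18) = 1; lcm(221, 18) = 221 * 18 / 1 = 3978 / 1 = 3978
Fold in T3=18: gcd(3978, 18) = 18; lcm(3978, 18) = 3978 * 18 / 18 = 71604 / 18 = 3978
Full cycle length = 3978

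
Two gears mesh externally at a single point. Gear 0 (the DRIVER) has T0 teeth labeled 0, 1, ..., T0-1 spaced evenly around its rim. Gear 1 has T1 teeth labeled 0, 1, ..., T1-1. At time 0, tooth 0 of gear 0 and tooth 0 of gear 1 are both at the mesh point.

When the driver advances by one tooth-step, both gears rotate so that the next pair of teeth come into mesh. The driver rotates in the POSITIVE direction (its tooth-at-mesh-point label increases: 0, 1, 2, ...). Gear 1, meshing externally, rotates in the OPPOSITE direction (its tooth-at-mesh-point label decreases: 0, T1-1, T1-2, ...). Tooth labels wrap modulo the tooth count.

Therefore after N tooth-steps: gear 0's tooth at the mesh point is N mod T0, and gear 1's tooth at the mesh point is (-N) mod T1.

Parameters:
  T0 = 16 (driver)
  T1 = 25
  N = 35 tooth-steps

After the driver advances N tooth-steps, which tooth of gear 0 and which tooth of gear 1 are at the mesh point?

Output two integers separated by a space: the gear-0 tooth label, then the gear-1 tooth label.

Gear 0 (driver, T0=16): tooth at mesh = N mod T0
  35 = 2 * 16 + 3, so 35 mod 16 = 3
  gear 0 tooth = 3
Gear 1 (driven, T1=25): tooth at mesh = (-N) mod T1
  35 = 1 * 25 + 10, so 35 mod 25 = 10
  (-35) mod 25 = (-10) mod 25 = 25 - 10 = 15
Mesh after 35 steps: gear-0 tooth 3 meets gear-1 tooth 15

Answer: 3 15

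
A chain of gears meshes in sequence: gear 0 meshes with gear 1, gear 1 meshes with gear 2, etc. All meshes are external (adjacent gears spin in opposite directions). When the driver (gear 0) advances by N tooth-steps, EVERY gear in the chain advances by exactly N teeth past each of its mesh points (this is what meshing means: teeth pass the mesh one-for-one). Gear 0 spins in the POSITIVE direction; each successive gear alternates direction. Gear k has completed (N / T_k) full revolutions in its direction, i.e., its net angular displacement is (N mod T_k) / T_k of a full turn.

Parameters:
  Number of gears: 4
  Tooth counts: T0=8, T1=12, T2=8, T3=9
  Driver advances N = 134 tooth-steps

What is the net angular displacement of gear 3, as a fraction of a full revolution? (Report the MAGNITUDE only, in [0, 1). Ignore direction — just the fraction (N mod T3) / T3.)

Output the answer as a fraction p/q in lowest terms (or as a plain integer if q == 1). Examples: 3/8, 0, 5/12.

Chain of 4 gears, tooth counts: [8, 12, 8, 9]
  gear 0: T0=8, direction=positive, advance = 134 mod 8 = 6 teeth = 6/8 turn
  gear 1: T1=12, direction=negative, advance = 134 mod 12 = 2 teeth = 2/12 turn
  gear 2: T2=8, direction=positive, advance = 134 mod 8 = 6 teeth = 6/8 turn
  gear 3: T3=9, direction=negative, advance = 134 mod 9 = 8 teeth = 8/9 turn
Gear 3: 134 mod 9 = 8
Fraction = 8 / 9 = 8/9 (gcd(8,9)=1) = 8/9

Answer: 8/9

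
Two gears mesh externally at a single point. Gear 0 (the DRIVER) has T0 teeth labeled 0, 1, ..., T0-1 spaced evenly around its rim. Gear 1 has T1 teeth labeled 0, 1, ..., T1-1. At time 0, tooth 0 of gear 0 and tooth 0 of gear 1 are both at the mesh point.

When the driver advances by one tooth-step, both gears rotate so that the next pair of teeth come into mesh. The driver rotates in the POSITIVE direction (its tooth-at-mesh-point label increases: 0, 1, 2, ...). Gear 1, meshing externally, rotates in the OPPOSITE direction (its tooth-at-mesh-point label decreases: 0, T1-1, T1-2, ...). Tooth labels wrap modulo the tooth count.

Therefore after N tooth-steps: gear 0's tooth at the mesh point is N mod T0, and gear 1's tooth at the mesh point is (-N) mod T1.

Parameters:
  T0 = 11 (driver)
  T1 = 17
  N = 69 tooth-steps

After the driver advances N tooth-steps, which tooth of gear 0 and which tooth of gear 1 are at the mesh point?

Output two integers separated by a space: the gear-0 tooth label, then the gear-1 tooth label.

Gear 0 (driver, T0=11): tooth at mesh = N mod T0
  69 = 6 * 11 + 3, so 69 mod 11 = 3
  gear 0 tooth = 3
Gear 1 (driven, T1=17): tooth at mesh = (-N) mod T1
  69 = 4 * 17 + 1, so 69 mod 17 = 1
  (-69) mod 17 = (-1) mod 17 = 17 - 1 = 16
Mesh after 69 steps: gear-0 tooth 3 meets gear-1 tooth 16

Answer: 3 16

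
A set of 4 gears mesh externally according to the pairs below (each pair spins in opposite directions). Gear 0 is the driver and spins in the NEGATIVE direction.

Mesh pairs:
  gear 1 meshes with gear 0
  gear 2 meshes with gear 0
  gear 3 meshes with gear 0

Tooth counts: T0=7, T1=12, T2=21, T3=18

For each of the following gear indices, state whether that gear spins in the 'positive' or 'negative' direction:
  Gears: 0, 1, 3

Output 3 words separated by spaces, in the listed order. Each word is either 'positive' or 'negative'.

Gear 0 (driver): negative (depth 0)
  gear 1: meshes with gear 0 -> depth 1 -> positive (opposite of gear 0)
  gear 2: meshes with gear 0 -> depth 1 -> positive (opposite of gear 0)
  gear 3: meshes with gear 0 -> depth 1 -> positive (opposite of gear 0)
Queried indices 0, 1, 3 -> negative, positive, positive

Answer: negative positive positive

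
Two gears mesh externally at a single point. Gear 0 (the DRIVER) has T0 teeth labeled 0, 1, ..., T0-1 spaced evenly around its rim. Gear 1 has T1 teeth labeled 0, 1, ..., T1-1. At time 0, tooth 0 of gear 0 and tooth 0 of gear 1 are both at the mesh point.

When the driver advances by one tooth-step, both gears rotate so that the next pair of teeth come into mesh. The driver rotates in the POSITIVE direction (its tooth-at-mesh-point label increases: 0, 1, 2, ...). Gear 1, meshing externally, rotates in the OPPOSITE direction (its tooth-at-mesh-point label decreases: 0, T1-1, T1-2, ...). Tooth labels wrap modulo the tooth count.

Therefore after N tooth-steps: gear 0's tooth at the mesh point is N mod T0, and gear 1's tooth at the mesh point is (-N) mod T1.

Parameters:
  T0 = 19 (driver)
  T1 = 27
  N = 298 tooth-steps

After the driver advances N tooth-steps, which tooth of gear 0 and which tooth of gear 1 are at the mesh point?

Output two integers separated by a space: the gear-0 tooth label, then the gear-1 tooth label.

Gear 0 (driver, T0=19): tooth at mesh = N mod T0
  298 = 15 * 19 + 13, so 298 mod 19 = 13
  gear 0 tooth = 13
Gear 1 (driven, T1=27): tooth at mesh = (-N) mod T1
  298 = 11 * 27 + 1, so 298 mod 27 = 1
  (-298) mod 27 = (-1) mod 27 = 27 - 1 = 26
Mesh after 298 steps: gear-0 tooth 13 meets gear-1 tooth 26

Answer: 13 26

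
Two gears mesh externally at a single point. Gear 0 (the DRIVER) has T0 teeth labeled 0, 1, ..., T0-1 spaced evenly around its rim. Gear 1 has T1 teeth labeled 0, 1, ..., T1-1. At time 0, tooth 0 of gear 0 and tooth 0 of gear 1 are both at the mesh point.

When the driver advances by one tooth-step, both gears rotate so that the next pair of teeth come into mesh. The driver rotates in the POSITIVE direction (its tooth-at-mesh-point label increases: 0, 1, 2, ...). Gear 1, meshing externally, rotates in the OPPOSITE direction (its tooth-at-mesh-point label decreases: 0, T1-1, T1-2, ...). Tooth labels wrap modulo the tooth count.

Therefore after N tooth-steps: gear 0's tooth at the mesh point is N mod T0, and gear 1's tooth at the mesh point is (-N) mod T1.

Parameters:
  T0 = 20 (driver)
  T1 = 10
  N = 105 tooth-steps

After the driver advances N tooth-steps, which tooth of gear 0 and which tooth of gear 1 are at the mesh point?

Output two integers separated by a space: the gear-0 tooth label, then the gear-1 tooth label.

Gear 0 (driver, T0=20): tooth at mesh = N mod T0
  105 = 5 * 20 + 5, so 105 mod 20 = 5
  gear 0 tooth = 5
Gear 1 (driven, T1=10): tooth at mesh = (-N) mod T1
  105 = 10 * 10 + 5, so 105 mod 10 = 5
  (-105) mod 10 = (-5) mod 10 = 10 - 5 = 5
Mesh after 105 steps: gear-0 tooth 5 meets gear-1 tooth 5

Answer: 5 5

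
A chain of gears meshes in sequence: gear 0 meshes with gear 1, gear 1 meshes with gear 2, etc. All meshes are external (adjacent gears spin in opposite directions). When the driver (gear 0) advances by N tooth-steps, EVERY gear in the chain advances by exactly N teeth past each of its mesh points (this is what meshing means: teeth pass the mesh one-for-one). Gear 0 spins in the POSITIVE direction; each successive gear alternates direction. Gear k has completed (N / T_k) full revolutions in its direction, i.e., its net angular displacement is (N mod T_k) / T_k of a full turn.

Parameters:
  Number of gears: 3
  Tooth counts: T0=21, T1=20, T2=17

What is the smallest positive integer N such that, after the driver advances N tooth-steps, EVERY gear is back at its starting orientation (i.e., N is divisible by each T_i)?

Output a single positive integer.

Answer: 7140

Derivation:
Gear k returns to start when N is a multiple of T_k.
All gears at start simultaneously when N is a common multiple of [21, 20, 17]; the smallest such N is lcm(21, 20, 17).
Start: lcm = T0 = 21
Fold in T1=20: gcd(21, 20) = 1; lcm(21, 20) = 21 * 20 / 1 = 420 / 1 = 420
Fold in T2=17: gcd(420, 17) = 1; lcm(420, 17) = 420 * 17 / 1 = 7140 / 1 = 7140
Full cycle length = 7140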